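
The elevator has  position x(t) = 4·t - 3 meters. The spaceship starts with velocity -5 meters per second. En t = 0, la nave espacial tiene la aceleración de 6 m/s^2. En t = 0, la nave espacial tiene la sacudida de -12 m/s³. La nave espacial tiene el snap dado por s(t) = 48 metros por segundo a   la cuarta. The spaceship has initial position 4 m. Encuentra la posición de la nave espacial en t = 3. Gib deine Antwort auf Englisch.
To solve this, we need to take 4 antiderivatives of our snap equation s(t) = 48. The integral of snap, with j(0) = -12, gives jerk: j(t) = 48·t - 12. Integrating jerk and using the initial condition a(0) = 6, we get a(t) = 24·t^2 - 12·t + 6. Integrating acceleration and using the initial condition v(0) = -5, we get v(t) = 8·t^3 - 6·t^2 + 6·t - 5. Taking ∫v(t)dt and applying x(0) = 4, we find x(t) = 2·t^4 - 2·t^3 + 3·t^2 - 5·t + 4. Using x(t) = 2·t^4 - 2·t^3 + 3·t^2 - 5·t + 4 and substituting t = 3, we find x = 124.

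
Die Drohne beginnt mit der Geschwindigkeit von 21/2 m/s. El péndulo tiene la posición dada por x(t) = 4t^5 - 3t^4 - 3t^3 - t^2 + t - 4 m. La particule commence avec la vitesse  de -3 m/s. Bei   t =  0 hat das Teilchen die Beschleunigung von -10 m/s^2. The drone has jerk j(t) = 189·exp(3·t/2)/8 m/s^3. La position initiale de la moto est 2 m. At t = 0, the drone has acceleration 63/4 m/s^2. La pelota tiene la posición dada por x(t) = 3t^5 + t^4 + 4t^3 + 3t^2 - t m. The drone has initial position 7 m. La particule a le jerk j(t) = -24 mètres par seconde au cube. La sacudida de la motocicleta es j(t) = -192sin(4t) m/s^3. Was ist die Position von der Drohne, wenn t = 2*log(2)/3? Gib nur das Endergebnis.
Die Antwort ist 14.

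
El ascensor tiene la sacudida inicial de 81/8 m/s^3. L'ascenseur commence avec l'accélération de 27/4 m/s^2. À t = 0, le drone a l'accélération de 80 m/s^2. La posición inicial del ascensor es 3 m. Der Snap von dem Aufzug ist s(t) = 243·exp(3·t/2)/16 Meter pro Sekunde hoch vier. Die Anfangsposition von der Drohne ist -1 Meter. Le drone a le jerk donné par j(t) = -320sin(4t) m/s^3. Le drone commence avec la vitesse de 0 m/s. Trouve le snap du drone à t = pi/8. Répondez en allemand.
Um dies zu lösen, müssen wir 1 Ableitung unserer Gleichung für den Ruck j(t) = -320·sin(4·t) nehmen. Mit d/dt von j(t) finden wir s(t) = -1280·cos(4·t). Wir haben den Snap s(t) = -1280·cos(4·t). Durch Einsetzen von t = pi/8: s(pi/8) = 0.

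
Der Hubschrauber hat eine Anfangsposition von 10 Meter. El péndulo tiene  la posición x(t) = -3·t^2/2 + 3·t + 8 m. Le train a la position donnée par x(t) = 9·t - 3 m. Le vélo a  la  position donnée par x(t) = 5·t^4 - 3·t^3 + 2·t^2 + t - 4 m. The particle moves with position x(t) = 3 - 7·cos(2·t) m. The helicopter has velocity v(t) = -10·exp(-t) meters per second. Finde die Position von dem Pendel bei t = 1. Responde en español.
Tenemos la posición x(t) = -3·t^2/2 + 3·t + 8. Sustituyendo t = 1: x(1) = 19/2.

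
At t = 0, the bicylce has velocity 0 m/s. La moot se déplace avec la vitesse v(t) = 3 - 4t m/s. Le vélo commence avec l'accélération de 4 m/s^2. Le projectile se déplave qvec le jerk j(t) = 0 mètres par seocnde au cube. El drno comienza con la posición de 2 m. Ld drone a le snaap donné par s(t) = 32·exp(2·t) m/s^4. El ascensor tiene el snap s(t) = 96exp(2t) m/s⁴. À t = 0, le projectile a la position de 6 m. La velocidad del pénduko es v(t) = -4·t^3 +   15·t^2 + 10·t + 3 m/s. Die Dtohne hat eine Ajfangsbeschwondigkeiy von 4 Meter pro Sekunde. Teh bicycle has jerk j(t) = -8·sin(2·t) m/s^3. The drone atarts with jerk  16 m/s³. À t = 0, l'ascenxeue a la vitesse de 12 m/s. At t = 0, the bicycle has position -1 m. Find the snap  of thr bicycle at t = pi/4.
We must differentiate our jerk equation j(t) = -8·sin(2·t) 1 time. Differentiating jerk, we get snap: s(t) = -16·cos(2·t). Using s(t) = -16·cos(2·t) and substituting t = pi/4, we find s = 0.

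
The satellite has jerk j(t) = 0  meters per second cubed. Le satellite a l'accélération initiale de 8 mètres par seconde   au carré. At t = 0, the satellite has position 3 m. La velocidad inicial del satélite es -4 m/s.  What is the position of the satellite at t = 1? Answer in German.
Wir müssen unsere Gleichung für den Ruck j(t) = 0 3-mal integrieren. Die Stammfunktion von dem Ruck ist die Beschleunigung. Mit a(0) = 8 erhalten wir a(t) = 8. Mit ∫a(t)dt und Anwendung von v(0) = -4, finden wir v(t) = 8·t - 4. Mit ∫v(t)dt und Anwendung von x(0) = 3, finden wir x(t) = 4·t^2 - 4·t + 3. Aus der Gleichung für die Position x(t) = 4·t^2 - 4·t + 3, setzen wir t = 1 ein und erhalten x = 3.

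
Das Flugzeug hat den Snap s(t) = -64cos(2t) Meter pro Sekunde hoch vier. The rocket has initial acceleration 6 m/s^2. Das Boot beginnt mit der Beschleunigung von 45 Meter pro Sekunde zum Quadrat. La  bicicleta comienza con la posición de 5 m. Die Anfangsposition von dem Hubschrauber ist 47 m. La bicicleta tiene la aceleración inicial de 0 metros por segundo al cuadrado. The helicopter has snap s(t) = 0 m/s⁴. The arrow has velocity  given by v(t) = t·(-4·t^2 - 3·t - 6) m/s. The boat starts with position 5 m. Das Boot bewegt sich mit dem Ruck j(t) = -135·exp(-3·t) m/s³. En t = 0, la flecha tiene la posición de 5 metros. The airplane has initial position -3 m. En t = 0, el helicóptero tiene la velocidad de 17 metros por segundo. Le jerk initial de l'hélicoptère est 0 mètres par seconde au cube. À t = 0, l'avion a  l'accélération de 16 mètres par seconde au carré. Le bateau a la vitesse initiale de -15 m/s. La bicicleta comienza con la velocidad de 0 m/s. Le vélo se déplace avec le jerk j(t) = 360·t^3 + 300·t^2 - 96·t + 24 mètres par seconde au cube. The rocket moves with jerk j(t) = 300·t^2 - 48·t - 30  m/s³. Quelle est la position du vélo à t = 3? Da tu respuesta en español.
Necesitamos integrar nuestra ecuación de la sacudida j(t) = 360·t^3 + 300·t^2 - 96·t + 24 3 veces. La antiderivada de la sacudida, con a(0) = 0, da la aceleración: a(t) = 2·t·(45·t^3 + 50·t^2 - 24·t + 12). Integrando la aceleración y usando la condición inicial v(0) = 0, obtenemos v(t) = t^2·(18·t^3 + 25·t^2 - 16·t + 12). La antiderivada de la velocidad, con x(0) = 5, da la posición: x(t) = 3·t^6 + 5·t^5 - 4·t^4 + 4·t^3 + 5. De la ecuación de la posición x(t) = 3·t^6 + 5·t^5 - 4·t^4 + 4·t^3 + 5, sustituimos t = 3 para obtener x = 3191.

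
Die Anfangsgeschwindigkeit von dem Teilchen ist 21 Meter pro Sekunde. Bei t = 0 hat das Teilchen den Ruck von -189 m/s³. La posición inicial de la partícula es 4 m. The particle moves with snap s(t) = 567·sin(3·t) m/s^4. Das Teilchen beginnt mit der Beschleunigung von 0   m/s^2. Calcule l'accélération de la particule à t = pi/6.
Nous devons intégrer notre équation du snap s(t) = 567·sin(3·t) 2 fois. En intégrant le snap et en utilisant la condition initiale j(0) = -189, nous obtenons j(t) = -189·cos(3·t). La primitive du jerk est l'accélération. En utilisant a(0) = 0, nous obtenons a(t) = -63·sin(3·t). Nous avons l'accélération a(t) = -63·sin(3·t). En substituant t = pi/6: a(pi/6) = -63.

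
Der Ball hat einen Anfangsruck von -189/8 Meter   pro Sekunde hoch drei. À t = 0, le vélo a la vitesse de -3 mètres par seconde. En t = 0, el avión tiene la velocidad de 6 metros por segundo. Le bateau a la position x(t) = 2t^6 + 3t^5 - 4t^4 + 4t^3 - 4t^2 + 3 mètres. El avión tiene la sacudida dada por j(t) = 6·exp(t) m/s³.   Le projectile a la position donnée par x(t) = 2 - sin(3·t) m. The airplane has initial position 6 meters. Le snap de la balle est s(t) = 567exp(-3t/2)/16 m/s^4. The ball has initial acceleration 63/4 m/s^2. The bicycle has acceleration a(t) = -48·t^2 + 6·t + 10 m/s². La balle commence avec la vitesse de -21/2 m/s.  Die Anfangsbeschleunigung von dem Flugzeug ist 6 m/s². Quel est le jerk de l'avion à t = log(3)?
Nous avons le jerk j(t) = 6·exp(t). En substituant t = log(3): j(log(3)) = 18.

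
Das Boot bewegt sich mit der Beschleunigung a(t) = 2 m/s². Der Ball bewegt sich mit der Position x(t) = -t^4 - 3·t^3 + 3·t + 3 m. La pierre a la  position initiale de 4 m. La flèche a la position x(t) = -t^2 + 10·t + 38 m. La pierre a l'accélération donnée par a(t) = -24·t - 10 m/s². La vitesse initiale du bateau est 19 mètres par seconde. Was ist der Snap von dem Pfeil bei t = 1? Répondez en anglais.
Starting from position x(t) = -t^2 + 10·t + 38, we take 4 derivatives. Taking d/dt of x(t), we find v(t) = 10 - 2·t. Taking d/dt of v(t), we find a(t) = -2. Taking d/dt of a(t), we find j(t) = 0. The derivative of jerk gives snap: s(t) = 0. Using s(t) = 0 and substituting t = 1, we find s = 0.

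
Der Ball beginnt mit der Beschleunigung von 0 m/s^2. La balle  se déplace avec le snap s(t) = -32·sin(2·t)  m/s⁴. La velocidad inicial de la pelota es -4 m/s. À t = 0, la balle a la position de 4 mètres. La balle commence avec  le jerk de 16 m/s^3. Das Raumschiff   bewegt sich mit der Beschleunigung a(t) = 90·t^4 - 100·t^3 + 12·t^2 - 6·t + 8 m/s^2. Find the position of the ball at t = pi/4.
We need to integrate our snap equation s(t) = -32·sin(2·t) 4 times. Integrating snap and using the initial condition j(0) = 16, we get j(t) = 16·cos(2·t). The antiderivative of jerk, with a(0) = 0, gives acceleration: a(t) = 8·sin(2·t). Taking ∫a(t)dt and applying v(0) = -4, we find v(t) = -4·cos(2·t). Integrating velocity and using the initial condition x(0) = 4, we get x(t) = 4 - 2·sin(2·t). From the given position equation x(t) = 4 - 2·sin(2·t), we substitute t = pi/4 to get x = 2.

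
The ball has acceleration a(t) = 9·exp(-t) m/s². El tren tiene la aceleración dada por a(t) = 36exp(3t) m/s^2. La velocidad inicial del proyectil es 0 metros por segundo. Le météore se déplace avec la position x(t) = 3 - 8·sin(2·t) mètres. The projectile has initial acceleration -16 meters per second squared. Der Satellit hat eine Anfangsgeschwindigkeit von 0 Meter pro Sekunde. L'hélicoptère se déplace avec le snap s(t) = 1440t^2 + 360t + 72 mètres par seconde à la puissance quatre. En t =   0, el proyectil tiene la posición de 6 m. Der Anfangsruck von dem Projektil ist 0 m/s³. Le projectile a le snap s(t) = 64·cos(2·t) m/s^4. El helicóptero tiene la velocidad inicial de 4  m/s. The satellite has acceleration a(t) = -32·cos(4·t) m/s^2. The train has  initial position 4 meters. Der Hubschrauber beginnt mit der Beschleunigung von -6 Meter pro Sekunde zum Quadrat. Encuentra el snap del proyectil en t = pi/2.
De la ecuación del snap s(t) = 64·cos(2·t), sustituimos t = pi/2 para obtener s = -64.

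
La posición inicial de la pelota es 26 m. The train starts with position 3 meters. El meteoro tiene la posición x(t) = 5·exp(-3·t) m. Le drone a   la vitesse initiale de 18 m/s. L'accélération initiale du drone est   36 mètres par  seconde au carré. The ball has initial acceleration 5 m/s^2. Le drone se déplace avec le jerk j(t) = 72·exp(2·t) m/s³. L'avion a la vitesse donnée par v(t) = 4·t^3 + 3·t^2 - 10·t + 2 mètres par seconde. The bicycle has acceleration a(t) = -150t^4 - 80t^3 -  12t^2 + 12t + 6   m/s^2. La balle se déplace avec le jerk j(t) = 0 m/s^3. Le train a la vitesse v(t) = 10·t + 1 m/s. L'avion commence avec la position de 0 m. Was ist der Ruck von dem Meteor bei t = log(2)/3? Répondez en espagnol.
Debemos derivar nuestra ecuación de la posición x(t) = 5·exp(-3·t) 3 veces. Derivando la posición, obtenemos la velocidad: v(t) = -15·exp(-3·t). La derivada de la velocidad da la aceleración: a(t) = 45·exp(-3·t). Derivando la aceleración, obtenemos la sacudida: j(t) = -135·exp(-3·t). De la ecuación de la sacudida j(t) = -135·exp(-3·t), sustituimos t = log(2)/3 para obtener j = -135/2.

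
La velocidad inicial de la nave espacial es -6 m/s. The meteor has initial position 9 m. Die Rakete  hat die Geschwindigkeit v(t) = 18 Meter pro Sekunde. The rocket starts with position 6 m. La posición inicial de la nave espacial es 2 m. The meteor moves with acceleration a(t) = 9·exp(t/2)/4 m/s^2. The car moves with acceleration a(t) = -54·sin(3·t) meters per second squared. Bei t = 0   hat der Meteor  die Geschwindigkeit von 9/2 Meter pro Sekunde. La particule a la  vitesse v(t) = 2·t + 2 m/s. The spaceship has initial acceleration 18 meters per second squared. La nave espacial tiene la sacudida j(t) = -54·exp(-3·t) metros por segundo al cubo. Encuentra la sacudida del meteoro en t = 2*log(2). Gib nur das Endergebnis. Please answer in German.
j(2*log(2)) = 9/4.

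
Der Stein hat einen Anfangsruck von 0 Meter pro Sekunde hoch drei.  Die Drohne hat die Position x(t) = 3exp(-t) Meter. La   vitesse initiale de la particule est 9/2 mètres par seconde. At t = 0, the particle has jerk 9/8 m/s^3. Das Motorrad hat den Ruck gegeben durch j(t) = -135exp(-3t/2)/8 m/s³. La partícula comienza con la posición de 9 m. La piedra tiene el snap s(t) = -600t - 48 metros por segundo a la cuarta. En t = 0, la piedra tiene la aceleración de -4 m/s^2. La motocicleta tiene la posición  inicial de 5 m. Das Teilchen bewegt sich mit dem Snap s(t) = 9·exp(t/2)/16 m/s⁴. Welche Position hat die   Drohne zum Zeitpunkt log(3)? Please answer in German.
Mit x(t) = 3·exp(-t) und Einsetzen von t = log(3), finden wir x = 1.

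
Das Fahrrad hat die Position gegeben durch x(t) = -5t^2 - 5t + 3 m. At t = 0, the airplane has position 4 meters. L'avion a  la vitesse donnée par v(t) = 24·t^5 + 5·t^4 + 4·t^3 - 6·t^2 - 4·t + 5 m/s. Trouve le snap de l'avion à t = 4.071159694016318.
Nous devons dériver notre équation de la vitesse v(t) = 24·t^5 + 5·t^4 + 4·t^3 - 6·t^2 - 4·t + 5 3 fois. En dérivant la vitesse, nous obtenons l'accélération: a(t) = 120·t^4 + 20·t^3 + 12·t^2 - 12·t - 4. En dérivant l'accélération, nous obtenons le jerk: j(t) = 480·t^3 + 60·t^2 + 24·t - 12. La dérivée du jerk donne le snap: s(t) = 1440·t^2 + 120·t + 24. En utilisant s(t) = 1440·t^2 + 120·t + 24 et en substituant t = 4.071159694016318, nous trouvons s = 24379.5905693055.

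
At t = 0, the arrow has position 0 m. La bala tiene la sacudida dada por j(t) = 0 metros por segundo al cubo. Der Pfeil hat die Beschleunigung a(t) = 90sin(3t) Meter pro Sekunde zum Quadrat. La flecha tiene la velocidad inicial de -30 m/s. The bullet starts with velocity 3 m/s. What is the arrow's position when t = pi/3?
To find the answer, we compute 2 antiderivatives of a(t) = 90·sin(3·t). Finding the integral of a(t) and using v(0) = -30: v(t) = -30·cos(3·t). Finding the antiderivative of v(t) and using x(0) = 0: x(t) = -10·sin(3·t). From the given position equation x(t) = -10·sin(3·t), we substitute t = pi/3 to get x = 0.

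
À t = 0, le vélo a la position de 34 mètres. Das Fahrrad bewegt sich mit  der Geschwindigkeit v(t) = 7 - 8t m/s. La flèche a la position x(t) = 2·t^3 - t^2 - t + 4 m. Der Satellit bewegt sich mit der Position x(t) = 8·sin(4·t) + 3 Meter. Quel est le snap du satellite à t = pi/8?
En partant de la position x(t) = 8·sin(4·t) + 3, nous prenons 4 dérivées. En prenant d/dt de x(t), nous trouvons v(t) = 32·cos(4·t). La dérivée de la vitesse donne l'accélération: a(t) = -128·sin(4·t). En prenant d/dt de a(t), nous trouvons j(t) = -512·cos(4·t). En dérivant le jerk, nous obtenons le snap: s(t) = 2048·sin(4·t). De l'équation du snap s(t) = 2048·sin(4·t), nous substituons t = pi/8 pour obtenir s = 2048.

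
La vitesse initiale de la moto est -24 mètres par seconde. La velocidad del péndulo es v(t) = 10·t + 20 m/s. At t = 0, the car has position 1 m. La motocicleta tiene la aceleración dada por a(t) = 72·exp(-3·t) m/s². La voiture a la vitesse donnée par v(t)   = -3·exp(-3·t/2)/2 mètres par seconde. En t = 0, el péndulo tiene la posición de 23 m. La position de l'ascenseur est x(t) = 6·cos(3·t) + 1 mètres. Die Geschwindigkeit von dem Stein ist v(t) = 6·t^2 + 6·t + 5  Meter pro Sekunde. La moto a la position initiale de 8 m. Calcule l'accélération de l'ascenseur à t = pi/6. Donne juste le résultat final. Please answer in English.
The answer is 0.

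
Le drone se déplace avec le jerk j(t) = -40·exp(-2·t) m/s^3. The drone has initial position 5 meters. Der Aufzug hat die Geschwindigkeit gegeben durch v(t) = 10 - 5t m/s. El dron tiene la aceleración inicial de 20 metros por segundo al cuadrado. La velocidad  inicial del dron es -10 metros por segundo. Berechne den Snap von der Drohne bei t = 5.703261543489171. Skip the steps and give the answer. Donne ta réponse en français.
À t = 5.703261543489171, s = 0.000889815471343250.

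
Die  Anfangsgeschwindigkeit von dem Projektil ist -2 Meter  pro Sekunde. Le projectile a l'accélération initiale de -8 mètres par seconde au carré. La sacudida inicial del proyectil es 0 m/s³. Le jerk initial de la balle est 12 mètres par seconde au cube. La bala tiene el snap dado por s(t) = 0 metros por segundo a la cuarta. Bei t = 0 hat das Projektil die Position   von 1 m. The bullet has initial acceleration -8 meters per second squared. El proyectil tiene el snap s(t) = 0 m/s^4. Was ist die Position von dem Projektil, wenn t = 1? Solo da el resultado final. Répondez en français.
La position à t = 1 est x = -5.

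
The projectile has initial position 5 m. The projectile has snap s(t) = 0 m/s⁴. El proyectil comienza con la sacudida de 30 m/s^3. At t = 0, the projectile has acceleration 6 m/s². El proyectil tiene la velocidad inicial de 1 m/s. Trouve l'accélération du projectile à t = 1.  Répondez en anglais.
Starting from snap s(t) = 0, we take 2 integrals. Finding the antiderivative of s(t) and using j(0) = 30: j(t) = 30. Taking ∫j(t)dt and applying a(0) = 6, we find a(t) = 30·t + 6. Using a(t) = 30·t + 6 and substituting t = 1, we find a = 36.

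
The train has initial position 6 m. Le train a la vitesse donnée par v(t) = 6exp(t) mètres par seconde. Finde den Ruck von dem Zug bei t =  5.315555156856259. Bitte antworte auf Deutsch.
Ausgehend von der Geschwindigkeit v(t) = 6·exp(t), nehmen wir 2 Ableitungen. Die Ableitung von der Geschwindigkeit ergibt die Beschleunigung: a(t) = 6·exp(t). Durch Ableiten von der Beschleunigung erhalten wir den Ruck: j(t) = 6·exp(t). Wir haben den Ruck j(t) = 6·exp(t). Durch Einsetzen von t = 5.315555156856259: j(5.315555156856259) = 1220.86466206089.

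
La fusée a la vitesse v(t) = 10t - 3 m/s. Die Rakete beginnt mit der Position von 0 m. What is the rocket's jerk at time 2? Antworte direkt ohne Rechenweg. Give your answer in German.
Bei t = 2, j = 0.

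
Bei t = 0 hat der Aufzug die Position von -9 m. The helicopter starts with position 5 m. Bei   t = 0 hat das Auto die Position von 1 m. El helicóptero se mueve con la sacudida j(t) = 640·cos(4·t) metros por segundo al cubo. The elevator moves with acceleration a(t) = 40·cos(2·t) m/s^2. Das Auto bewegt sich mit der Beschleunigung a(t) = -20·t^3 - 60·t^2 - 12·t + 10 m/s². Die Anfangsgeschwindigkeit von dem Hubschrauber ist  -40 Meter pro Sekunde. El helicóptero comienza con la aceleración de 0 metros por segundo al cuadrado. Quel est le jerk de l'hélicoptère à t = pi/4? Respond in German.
Wir haben den Ruck j(t) = 640·cos(4·t). Durch Einsetzen von t = pi/4: j(pi/4) = -640.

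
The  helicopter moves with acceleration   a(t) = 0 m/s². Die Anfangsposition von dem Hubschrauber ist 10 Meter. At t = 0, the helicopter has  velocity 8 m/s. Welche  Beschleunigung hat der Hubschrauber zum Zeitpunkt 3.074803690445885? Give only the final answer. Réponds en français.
a(3.074803690445885) = 0.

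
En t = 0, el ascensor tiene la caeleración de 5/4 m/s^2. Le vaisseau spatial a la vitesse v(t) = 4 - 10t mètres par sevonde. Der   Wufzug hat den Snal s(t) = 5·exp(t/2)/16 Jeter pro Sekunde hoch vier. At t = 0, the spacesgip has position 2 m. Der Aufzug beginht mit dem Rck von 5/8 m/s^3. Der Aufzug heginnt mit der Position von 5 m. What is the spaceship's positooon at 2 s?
We need to integrate our velocity equation v(t) = 4 - 10·t 1 time. Finding the antiderivative of v(t) and using x(0) = 2: x(t) = -5·t^2 + 4·t + 2. From the given position equation x(t) = -5·t^2 + 4·t + 2, we substitute t = 2 to get x = -10.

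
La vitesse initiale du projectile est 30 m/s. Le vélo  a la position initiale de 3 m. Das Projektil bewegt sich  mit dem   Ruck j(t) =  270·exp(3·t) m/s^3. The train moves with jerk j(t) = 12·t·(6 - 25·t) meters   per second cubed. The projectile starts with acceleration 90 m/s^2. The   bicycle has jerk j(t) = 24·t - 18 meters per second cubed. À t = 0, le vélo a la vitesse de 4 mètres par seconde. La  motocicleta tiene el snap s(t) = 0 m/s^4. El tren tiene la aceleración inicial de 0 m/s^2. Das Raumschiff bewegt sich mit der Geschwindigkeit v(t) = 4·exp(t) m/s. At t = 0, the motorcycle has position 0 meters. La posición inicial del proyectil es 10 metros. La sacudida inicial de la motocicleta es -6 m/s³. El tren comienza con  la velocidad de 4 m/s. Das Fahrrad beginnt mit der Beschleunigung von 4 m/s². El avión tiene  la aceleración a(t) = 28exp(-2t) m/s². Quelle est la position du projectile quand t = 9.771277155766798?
Pour résoudre ceci, nous devons prendre 3 primitives de notre équation du jerk j(t) = 270·exp(3·t). En intégrant le jerk et en utilisant la condition initiale a(0) = 90, nous obtenons a(t) = 90·exp(3·t). En intégrant l'accélération et en utilisant la condition initiale v(0) = 30, nous obtenons v(t) = 30·exp(3·t). L'intégrale de la vitesse, avec x(0) = 10, donne la position: x(t) = 10·exp(3·t). Nous avons la position x(t) = 10·exp(3·t). En substituant t = 9.771277155766798: x(9.771277155766798) = 53806562773507.0.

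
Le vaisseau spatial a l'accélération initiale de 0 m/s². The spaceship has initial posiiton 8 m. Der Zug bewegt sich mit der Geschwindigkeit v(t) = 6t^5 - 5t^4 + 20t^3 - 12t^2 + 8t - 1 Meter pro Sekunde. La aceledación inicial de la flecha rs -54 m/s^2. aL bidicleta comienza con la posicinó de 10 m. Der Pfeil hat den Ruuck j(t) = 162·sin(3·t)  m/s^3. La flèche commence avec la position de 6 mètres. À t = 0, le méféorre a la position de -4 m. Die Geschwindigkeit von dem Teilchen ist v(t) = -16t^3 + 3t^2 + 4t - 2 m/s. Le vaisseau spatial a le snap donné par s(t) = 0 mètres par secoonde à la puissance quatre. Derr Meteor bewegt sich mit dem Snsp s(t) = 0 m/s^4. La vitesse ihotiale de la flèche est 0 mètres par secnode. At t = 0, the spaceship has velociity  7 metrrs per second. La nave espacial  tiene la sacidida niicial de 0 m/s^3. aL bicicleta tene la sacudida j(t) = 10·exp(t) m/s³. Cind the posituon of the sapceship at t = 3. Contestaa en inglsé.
We must find the integral of our snap equation s(t) = 0 4 times. Taking ∫s(t)dt and applying j(0) = 0, we find j(t) = 0. The integral of jerk, with a(0) = 0, gives acceleration: a(t) = 0. Finding the antiderivative of a(t) and using v(0) = 7: v(t) = 7. The antiderivative of velocity, with x(0) = 8, gives position: x(t) = 7·t + 8. Using x(t) = 7·t + 8 and substituting t = 3, we find x = 29.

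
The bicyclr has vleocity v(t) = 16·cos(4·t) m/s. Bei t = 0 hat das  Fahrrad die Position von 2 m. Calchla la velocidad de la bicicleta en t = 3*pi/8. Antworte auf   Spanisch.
Tenemos la velocidad v(t) = 16·cos(4·t). Sustituyendo t = 3*pi/8: v(3*pi/8) = 0.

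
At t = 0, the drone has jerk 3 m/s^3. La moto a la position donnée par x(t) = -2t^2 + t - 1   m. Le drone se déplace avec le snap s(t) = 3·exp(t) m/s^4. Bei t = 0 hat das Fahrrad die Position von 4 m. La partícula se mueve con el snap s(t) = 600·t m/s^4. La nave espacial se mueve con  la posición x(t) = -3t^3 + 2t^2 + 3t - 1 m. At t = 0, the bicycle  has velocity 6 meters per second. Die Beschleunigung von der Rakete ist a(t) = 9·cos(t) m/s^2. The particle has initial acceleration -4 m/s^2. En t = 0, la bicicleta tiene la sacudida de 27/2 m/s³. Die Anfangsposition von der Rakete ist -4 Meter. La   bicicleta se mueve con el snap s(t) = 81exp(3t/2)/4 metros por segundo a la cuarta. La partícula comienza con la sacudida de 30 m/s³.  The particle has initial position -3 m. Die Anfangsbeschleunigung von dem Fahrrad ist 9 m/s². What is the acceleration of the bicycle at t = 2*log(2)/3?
Starting from snap s(t) = 81·exp(3·t/2)/4, we take 2 antiderivatives. The integral of snap is jerk. Using j(0) = 27/2, we get j(t) = 27·exp(3·t/2)/2. The integral of jerk is acceleration. Using a(0) = 9, we get a(t) = 9·exp(3·t/2). We have acceleration a(t) = 9·exp(3·t/2). Substituting t = 2*log(2)/3: a(2*log(2)/3) = 18.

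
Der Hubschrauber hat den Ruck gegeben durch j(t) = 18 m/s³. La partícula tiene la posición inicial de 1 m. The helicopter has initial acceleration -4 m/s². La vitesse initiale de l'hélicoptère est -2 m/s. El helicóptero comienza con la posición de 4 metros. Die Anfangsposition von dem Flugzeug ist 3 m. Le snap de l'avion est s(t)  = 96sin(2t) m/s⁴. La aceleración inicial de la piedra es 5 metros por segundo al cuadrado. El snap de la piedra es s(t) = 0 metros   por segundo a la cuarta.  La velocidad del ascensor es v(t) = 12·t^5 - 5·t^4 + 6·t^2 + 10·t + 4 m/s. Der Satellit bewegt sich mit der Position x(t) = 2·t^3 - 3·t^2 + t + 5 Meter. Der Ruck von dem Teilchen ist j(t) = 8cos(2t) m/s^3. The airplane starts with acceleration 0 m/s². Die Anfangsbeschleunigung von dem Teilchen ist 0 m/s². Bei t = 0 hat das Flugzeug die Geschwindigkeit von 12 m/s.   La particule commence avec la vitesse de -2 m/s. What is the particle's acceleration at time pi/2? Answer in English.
We need to integrate our jerk equation j(t) = 8·cos(2·t) 1 time. Integrating jerk and using the initial condition a(0) = 0, we get a(t) = 4·sin(2·t). From the given acceleration equation a(t) = 4·sin(2·t), we substitute t = pi/2 to get a = 0.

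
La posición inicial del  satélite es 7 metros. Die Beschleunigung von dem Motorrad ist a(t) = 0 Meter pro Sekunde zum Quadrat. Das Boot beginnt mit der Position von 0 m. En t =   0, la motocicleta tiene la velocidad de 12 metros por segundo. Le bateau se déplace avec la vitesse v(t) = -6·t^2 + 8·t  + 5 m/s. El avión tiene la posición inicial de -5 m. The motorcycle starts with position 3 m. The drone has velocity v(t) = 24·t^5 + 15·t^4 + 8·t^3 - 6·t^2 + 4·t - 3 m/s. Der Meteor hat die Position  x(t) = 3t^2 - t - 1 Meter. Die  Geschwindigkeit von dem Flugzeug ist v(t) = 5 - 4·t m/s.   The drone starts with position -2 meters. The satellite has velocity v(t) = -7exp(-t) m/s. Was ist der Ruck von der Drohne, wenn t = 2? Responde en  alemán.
Ausgehend von der Geschwindigkeit v(t) = 24·t^5 + 15·t^4 + 8·t^3 - 6·t^2 + 4·t - 3, nehmen wir 2 Ableitungen. Mit d/dt von v(t) finden wir a(t) = 120·t^4 + 60·t^3 + 24·t^2 - 12·t + 4. Die Ableitung von der Beschleunigung ergibt den Ruck: j(t) = 480·t^3 + 180·t^2 + 48·t - 12. Wir haben den Ruck j(t) = 480·t^3 + 180·t^2 + 48·t - 12. Durch Einsetzen von t = 2: j(2) = 4644.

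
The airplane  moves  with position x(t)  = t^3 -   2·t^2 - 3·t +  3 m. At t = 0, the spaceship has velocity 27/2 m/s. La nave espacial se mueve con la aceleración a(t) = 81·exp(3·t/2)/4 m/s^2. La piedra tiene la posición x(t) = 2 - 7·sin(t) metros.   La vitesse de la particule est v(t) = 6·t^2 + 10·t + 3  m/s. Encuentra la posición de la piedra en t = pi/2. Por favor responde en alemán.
Mit x(t) = 2 - 7·sin(t) und Einsetzen von t = pi/2, finden wir x = -5.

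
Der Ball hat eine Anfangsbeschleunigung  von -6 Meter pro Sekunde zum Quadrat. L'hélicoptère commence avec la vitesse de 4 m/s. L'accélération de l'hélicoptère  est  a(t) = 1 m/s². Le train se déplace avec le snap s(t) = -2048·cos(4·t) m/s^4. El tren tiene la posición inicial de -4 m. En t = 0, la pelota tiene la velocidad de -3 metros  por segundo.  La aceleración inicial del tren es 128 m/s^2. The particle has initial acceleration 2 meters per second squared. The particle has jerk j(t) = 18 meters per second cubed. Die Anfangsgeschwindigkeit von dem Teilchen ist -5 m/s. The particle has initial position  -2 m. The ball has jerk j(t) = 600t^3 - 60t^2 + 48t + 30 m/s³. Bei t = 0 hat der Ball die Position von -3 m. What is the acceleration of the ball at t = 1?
To find the answer, we compute 1 antiderivative of j(t) = 600·t^3 - 60·t^2 + 48·t + 30. Integrating jerk and using the initial condition a(0) = -6, we get a(t) = 150·t^4 - 20·t^3 + 24·t^2 + 30·t - 6. We have acceleration a(t) = 150·t^4 - 20·t^3 + 24·t^2 + 30·t - 6. Substituting t = 1: a(1) = 178.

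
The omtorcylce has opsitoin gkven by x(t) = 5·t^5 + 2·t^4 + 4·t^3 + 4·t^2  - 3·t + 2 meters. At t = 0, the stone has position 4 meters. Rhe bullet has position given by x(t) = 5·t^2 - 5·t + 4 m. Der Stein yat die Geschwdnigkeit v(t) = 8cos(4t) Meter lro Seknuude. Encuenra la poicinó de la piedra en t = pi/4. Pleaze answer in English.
Starting from velocity v(t) = 8·cos(4·t), we take 1 integral. The antiderivative of velocity is position. Using x(0) = 4, we get x(t) = 2·sin(4·t) + 4. From the given position equation x(t) = 2·sin(4·t) + 4, we substitute t = pi/4 to get x = 4.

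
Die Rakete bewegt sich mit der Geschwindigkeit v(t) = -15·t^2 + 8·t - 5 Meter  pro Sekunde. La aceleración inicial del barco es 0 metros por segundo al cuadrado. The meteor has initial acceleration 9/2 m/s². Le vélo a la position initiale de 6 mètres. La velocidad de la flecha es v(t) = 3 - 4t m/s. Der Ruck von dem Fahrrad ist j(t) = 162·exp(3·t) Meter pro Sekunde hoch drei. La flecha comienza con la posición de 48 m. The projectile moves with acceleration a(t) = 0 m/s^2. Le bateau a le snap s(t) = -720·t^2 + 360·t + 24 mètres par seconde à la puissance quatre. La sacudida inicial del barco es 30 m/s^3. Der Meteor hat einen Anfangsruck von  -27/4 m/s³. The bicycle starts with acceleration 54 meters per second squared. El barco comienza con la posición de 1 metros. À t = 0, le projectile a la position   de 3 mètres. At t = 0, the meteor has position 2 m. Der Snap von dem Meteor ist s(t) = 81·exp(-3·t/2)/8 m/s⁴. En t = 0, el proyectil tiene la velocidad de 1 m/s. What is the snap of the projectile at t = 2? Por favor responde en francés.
Pour résoudre ceci, nous devons prendre 2 dérivées de notre équation de l'accélération a(t) = 0. En prenant d/dt de a(t), nous trouvons j(t) = 0. En prenant d/dt de j(t), nous trouvons s(t) = 0. De l'équation du snap s(t) = 0, nous substituons t = 2 pour obtenir s = 0.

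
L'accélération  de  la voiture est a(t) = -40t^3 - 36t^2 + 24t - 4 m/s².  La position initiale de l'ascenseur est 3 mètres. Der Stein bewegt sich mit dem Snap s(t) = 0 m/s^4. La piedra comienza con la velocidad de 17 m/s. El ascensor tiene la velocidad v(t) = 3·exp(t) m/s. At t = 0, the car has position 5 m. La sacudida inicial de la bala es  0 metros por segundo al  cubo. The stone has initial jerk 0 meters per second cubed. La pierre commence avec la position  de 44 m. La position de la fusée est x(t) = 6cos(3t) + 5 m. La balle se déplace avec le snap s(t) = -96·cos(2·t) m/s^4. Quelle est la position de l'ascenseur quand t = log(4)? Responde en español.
Partiendo de la velocidad v(t) = 3·exp(t), tomamos 1 antiderivada. La integral de la velocidad es la posición. Usando x(0) = 3, obtenemos x(t) = 3·exp(t). Usando x(t) = 3·exp(t) y sustituyendo t = log(4), encontramos x = 12.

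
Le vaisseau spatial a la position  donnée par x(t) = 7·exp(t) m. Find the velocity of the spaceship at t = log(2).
Starting from position x(t) = 7·exp(t), we take 1 derivative. The derivative of position gives velocity: v(t) = 7·exp(t). From the given velocity equation v(t) = 7·exp(t), we substitute t = log(2) to get v = 14.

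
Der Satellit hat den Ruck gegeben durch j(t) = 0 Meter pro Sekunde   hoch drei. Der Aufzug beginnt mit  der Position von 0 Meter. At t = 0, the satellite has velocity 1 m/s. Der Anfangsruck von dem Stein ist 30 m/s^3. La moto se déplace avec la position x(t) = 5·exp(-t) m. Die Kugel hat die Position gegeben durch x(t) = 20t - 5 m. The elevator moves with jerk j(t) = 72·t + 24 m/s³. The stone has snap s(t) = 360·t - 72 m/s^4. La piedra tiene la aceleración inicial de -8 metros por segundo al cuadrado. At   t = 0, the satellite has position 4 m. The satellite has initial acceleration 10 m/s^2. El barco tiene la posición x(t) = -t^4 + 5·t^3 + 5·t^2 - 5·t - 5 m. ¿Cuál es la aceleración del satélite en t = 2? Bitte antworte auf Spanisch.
Necesitamos integrar nuestra ecuación de la sacudida j(t) = 0 1 vez. Tomando ∫j(t)dt y aplicando a(0) = 10, encontramos a(t) = 10. De la ecuación de la aceleración a(t) = 10, sustituimos t = 2 para obtener a = 10.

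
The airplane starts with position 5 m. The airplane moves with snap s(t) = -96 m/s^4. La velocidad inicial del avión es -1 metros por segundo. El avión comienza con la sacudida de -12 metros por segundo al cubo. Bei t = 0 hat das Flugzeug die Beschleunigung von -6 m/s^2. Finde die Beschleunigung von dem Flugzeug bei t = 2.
Wir müssen das Integral unserer Gleichung für den Snap s(t) = -96 2-mal finden. Das Integral von dem Snap, mit j(0) = -12, ergibt den Ruck: j(t) = -96·t - 12. Die Stammfunktion von dem Ruck ist die Beschleunigung. Mit a(0) = -6 erhalten wir a(t) = -48·t^2 - 12·t - 6. Aus der Gleichung für die Beschleunigung a(t) = -48·t^2 - 12·t - 6, setzen wir t = 2 ein und erhalten a = -222.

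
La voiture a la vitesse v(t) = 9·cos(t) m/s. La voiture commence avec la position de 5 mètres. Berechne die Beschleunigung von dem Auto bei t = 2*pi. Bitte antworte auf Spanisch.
Partiendo de la velocidad v(t) = 9·cos(t), tomamos 1 derivada. Derivando la velocidad, obtenemos la aceleración: a(t) = -9·sin(t). De la ecuación de la aceleración a(t) = -9·sin(t), sustituimos t = 2*pi para obtener a = 0.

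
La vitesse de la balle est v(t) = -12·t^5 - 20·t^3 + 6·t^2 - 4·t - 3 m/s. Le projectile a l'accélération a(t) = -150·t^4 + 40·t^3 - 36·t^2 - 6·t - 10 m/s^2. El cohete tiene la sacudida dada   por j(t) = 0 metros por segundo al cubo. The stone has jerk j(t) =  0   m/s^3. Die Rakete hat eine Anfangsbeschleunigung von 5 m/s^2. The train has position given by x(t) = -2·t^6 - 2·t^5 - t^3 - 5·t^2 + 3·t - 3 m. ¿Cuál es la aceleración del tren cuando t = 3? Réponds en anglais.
Starting from position x(t) = -2·t^6 - 2·t^5 - t^3 - 5·t^2 + 3·t - 3, we take 2 derivatives. The derivative of position gives velocity: v(t) = -12·t^5 - 10·t^4 - 3·t^2 - 10·t + 3. Taking d/dt of v(t), we find a(t) = -60·t^4 - 40·t^3 - 6·t - 10. We have acceleration a(t) = -60·t^4 - 40·t^3 - 6·t - 10. Substituting t = 3: a(3) = -5968.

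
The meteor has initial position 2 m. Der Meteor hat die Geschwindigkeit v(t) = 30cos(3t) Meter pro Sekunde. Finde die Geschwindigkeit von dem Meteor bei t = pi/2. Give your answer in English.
From the given velocity equation v(t) = 30·cos(3·t), we substitute t = pi/2 to get v = 0.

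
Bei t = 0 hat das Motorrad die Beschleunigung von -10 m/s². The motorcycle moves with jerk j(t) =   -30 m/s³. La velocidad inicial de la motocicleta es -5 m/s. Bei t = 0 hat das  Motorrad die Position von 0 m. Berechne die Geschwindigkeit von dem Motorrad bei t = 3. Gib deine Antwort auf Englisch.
Starting from jerk j(t) = -30, we take 2 antiderivatives. The integral of jerk is acceleration. Using a(0) = -10, we get a(t) = -30·t - 10. Taking ∫a(t)dt and applying v(0) = -5, we find v(t) = -15·t^2 - 10·t - 5. Using v(t) = -15·t^2 - 10·t - 5 and substituting t = 3, we find v = -170.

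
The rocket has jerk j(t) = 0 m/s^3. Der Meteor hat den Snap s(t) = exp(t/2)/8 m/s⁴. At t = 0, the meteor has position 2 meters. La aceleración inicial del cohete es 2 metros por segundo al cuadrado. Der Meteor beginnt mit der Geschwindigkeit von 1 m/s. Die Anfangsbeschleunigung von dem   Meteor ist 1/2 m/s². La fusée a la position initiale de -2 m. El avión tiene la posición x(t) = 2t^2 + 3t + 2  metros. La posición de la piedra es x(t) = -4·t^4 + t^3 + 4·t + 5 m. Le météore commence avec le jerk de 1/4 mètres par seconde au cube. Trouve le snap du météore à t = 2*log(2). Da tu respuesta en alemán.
Mit s(t) = exp(t/2)/8 und Einsetzen von t = 2*log(2), finden wir s = 1/4.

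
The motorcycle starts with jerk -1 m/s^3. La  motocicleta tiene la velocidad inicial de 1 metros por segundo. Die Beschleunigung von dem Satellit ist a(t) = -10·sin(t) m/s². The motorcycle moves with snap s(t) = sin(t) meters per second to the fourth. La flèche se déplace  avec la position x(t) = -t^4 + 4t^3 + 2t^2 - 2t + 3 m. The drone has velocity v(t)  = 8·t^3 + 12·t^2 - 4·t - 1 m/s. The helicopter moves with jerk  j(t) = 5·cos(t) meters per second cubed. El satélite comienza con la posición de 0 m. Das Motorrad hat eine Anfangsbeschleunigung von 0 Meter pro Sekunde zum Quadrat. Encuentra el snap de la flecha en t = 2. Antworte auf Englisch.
Starting from position x(t) = -t^4 + 4·t^3 + 2·t^2 - 2·t + 3, we take 4 derivatives. The derivative of position gives velocity: v(t) = -4·t^3 + 12·t^2 + 4·t - 2. Differentiating velocity, we get acceleration: a(t) = -12·t^2 + 24·t + 4. Taking d/dt of a(t), we find j(t) = 24 - 24·t. Taking d/dt of j(t), we find s(t) = -24. From the given snap equation s(t) = -24, we substitute t = 2 to get s = -24.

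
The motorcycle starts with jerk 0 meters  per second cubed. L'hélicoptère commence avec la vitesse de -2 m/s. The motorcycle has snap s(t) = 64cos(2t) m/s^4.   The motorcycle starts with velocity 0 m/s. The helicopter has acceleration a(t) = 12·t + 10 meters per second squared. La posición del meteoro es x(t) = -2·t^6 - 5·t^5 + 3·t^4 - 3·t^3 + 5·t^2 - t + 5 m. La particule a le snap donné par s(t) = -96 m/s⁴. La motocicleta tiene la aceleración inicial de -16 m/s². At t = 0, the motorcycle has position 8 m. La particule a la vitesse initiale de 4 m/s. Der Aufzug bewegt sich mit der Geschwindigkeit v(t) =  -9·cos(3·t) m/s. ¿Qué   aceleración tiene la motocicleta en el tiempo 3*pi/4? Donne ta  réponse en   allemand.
Wir müssen unsere Gleichung für den Snap s(t) = 64·cos(2·t) 2-mal integrieren. Mit ∫s(t)dt und Anwendung von j(0) = 0, finden wir j(t) = 32·sin(2·t). Das Integral von dem Ruck ist die Beschleunigung. Mit a(0) = -16 erhalten wir a(t) = -16·cos(2·t). Aus der Gleichung für die Beschleunigung a(t) = -16·cos(2·t), setzen wir t = 3*pi/4 ein und erhalten a = 0.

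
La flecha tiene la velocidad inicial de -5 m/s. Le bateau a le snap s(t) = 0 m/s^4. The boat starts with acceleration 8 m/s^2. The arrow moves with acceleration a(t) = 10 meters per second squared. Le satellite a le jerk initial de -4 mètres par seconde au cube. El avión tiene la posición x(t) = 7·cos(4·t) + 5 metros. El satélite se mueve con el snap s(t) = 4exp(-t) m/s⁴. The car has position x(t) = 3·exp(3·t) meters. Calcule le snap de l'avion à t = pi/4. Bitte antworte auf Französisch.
Nous devons dériver notre équation de la position x(t) = 7·cos(4·t) + 5 4 fois. La dérivée de la position donne la vitesse: v(t) = -28·sin(4·t). En prenant d/dt de v(t), nous trouvons a(t) = -112·cos(4·t). En dérivant l'accélération, nous obtenons le jerk: j(t) = 448·sin(4·t). En prenant d/dt de j(t), nous trouvons s(t) = 1792·cos(4·t). De l'équation du snap s(t) = 1792·cos(4·t), nous substituons t = pi/4 pour obtenir s = -1792.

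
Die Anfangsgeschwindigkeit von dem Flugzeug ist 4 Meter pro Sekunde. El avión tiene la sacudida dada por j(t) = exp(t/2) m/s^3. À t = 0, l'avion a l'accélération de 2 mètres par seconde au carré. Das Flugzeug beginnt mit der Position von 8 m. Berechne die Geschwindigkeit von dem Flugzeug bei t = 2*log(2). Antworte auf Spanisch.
Para resolver esto, necesitamos tomar 2 antiderivadas de nuestra ecuación de la sacudida j(t) = exp(t/2). Integrando la sacudida y usando la condición inicial a(0) = 2, obtenemos a(t) = 2·exp(t/2). La integral de la aceleración es la velocidad. Usando v(0) = 4, obtenemos v(t) = 4·exp(t/2). Usando v(t) = 4·exp(t/2) y sustituyendo t = 2*log(2), encontramos v = 8.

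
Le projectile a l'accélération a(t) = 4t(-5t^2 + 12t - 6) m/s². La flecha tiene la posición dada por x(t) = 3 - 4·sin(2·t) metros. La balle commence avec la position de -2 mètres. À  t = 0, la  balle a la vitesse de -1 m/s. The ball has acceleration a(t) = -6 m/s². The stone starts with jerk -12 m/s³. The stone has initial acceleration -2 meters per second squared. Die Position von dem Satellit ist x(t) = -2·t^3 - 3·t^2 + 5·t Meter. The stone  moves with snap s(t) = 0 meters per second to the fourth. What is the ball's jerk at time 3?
To solve this, we need to take 1 derivative of our acceleration equation a(t) = -6. The derivative of acceleration gives jerk: j(t) = 0. From the given jerk equation j(t) = 0, we substitute t = 3 to get j = 0.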